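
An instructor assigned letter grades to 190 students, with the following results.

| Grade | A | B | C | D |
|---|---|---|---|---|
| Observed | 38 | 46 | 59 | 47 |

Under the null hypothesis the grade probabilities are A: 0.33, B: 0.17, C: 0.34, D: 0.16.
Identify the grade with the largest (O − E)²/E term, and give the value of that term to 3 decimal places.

A, 9.730

Expected counts E_i = n·p_i: 190×0.33 = 62.7, 190×0.17 = 32.3, 190×0.34 = 64.6, 190×0.16 = 30.4.
χ² = (38−62.7)²/62.7 + (46−32.3)²/32.3 + (59−64.6)²/64.6 + (47−30.4)²/30.4
   = 9.7303 + 5.8108 + 0.4854 + 9.0645
The largest term is for A: 9.730.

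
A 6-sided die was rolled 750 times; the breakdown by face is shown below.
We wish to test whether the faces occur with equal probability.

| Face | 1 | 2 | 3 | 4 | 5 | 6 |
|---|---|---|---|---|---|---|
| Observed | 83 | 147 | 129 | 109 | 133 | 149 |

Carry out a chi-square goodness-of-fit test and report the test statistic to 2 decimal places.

25.28

Under H₀ each category has probability 1/6, so each expected count is 750/6 = 125.
1: (83 − 125)²/125 = 1764/125 = 14.112
2: (147 − 125)²/125 = 484/125 = 3.872
3: (129 − 125)²/125 = 16/125 = 0.128
4: (109 − 125)²/125 = 256/125 = 2.048
5: (133 − 125)²/125 = 64/125 = 0.512
6: (149 − 125)²/125 = 576/125 = 4.608
Sum = 25.28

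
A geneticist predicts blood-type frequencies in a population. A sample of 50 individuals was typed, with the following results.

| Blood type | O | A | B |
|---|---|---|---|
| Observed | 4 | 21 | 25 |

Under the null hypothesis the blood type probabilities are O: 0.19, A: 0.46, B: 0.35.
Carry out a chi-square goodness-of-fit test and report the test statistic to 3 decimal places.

6.572

Expected counts E_i = n·p_i: 50×0.19 = 9.5, 50×0.46 = 23, 50×0.35 = 17.5.
cat         O        E   (O−E)²/E
O           4      9.5     3.1842
A          21       23     0.1739
B          25     17.5     3.2143
Sum = 6.572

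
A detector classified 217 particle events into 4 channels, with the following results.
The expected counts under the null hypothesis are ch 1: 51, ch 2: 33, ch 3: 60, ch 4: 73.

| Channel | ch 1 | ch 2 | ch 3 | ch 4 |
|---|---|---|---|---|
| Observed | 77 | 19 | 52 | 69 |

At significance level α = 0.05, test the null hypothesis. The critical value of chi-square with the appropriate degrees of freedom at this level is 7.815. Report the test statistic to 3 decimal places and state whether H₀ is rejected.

ch 1: (77 − 51)²/51 = 676/51 = 13.2549
ch 2: (19 − 33)²/33 = 196/33 = 5.9394
ch 3: (52 − 60)²/60 = 64/60 = 1.0667
ch 4: (69 − 73)²/73 = 16/73 = 0.2192
Sum = 20.480
df = 3. Since 20.480 > 7.815, we reject H₀.

20.480; reject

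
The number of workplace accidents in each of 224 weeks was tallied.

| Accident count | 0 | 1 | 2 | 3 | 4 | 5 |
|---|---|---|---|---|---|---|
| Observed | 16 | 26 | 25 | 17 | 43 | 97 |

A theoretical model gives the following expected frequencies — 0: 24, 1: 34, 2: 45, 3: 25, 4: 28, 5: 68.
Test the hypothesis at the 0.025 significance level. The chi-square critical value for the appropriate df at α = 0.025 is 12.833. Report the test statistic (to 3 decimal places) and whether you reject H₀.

36.401; reject

χ² = (16−24)²/24 + (26−34)²/34 + (25−45)²/45 + (17−25)²/25 + (43−28)²/28 + (97−68)²/68
   = 2.6667 + 1.8824 + 8.8889 + 2.5600 + 8.0357 + 12.3676
Sum = 36.401
df = 5. Since 36.401 > 12.833, we reject H₀.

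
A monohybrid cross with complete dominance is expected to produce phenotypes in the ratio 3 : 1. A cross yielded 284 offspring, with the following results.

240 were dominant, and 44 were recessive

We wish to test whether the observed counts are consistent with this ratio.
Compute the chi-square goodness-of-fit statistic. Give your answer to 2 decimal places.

Ratio total = 4. Expected counts: 284×3/4 = 213, 284×1/4 = 71.
dominant: (240 − 213)²/213 = 729/213 = 3.423
recessive: (44 − 71)²/71 = 729/71 = 10.268
Sum = 13.69

13.69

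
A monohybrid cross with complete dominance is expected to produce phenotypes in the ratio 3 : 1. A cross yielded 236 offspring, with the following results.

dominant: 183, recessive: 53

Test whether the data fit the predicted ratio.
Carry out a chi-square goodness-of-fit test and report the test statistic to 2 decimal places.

Ratio total = 4. Expected counts: 236×3/4 = 177, 236×1/4 = 59.
dominant: (183 − 177)²/177 = 36/177 = 0.203
recessive: (53 − 59)²/59 = 36/59 = 0.610
Sum = 0.81

0.81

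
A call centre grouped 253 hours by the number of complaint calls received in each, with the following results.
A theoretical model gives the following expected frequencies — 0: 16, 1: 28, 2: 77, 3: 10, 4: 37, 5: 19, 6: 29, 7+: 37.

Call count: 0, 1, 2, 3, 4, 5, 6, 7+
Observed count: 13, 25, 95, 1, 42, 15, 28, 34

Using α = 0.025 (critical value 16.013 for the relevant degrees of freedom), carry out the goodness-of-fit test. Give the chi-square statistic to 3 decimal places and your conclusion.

cat         O        E   (O−E)²/E
0          13       16     0.5625
1          25       28     0.3214
2          95       77     4.2078
3           1       10     8.1000
4          42       37     0.6757
5          15       19     0.8421
6          28       29     0.0345
7+         34       37     0.2432
Sum = 14.987
df = 7. Since 14.987 < 16.013, we do not reject H₀.

14.987; do not reject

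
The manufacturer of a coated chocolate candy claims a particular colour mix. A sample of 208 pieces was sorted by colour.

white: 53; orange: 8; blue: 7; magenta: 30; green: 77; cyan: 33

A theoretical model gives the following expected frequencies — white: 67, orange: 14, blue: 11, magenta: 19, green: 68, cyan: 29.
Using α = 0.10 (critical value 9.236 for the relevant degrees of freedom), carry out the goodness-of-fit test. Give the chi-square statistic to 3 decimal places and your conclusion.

15.063; reject

white: (53 − 67)²/67 = 196/67 = 2.9254
orange: (8 − 14)²/14 = 36/14 = 2.5714
blue: (7 − 11)²/11 = 16/11 = 1.4545
magenta: (30 − 19)²/19 = 121/19 = 6.3684
green: (77 − 68)²/68 = 81/68 = 1.1912
cyan: (33 − 29)²/29 = 16/29 = 0.5517
Sum = 15.063
df = 5. Since 15.063 > 9.236, we reject H₀.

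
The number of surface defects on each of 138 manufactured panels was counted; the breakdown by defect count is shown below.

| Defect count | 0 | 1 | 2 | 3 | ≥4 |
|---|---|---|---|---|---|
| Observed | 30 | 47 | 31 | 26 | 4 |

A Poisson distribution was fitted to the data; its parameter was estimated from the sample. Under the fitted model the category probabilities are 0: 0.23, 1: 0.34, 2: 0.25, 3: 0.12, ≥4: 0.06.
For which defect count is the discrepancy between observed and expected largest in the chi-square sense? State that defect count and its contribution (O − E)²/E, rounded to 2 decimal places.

3, 5.38

Expected counts E_i = n·p_i: 138×0.23 = 31.74, 138×0.34 = 46.92, 138×0.25 = 34.5, 138×0.12 = 16.56, 138×0.06 = 8.28.
χ² = (30−31.74)²/31.74 + (47−46.92)²/46.92 + (31−34.5)²/34.5 + (26−16.56)²/16.56 + (4−8.28)²/8.28
   = 0.095 + 0.000 + 0.355 + 5.381 + 2.212
The largest term is for 3: 5.38.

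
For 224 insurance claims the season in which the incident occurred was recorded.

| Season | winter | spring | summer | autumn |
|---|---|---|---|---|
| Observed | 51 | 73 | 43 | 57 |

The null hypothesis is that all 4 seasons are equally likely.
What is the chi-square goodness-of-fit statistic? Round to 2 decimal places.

8.64

Under H₀ each category has probability 1/4, so each expected count is 224/4 = 56.
χ² = (51−56)²/56 + (73−56)²/56 + (43−56)²/56 + (57−56)²/56
   = 0.446 + 5.161 + 3.018 + 0.018
Sum = 8.64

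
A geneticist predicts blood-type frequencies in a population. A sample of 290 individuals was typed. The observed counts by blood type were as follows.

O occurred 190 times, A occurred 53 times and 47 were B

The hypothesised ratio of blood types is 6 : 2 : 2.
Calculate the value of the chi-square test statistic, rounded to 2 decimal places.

3.99

Ratio total = 10. Expected counts: 290×6/10 = 174, 290×2/10 = 58, 290×2/10 = 58.
χ² = (190−174)²/174 + (53−58)²/58 + (47−58)²/58
   = 1.471 + 0.431 + 2.086
Sum = 3.99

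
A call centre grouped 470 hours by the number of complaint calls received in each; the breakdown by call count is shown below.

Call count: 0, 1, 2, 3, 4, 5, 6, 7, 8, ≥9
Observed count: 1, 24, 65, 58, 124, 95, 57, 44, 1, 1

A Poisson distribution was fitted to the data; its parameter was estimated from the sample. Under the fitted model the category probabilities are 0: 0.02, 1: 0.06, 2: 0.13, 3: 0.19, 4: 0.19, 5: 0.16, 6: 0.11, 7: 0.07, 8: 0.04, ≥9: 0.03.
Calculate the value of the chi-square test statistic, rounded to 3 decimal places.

71.361

Expected counts E_i = n·p_i: 470×0.02 = 9.4, 470×0.06 = 28.2, 470×0.13 = 61.1, 470×0.19 = 89.3, 470×0.19 = 89.3, 470×0.16 = 75.2, 470×0.11 = 51.7, 470×0.07 = 32.9, 470×0.04 = 18.8, 470×0.03 = 14.1.
0: (1 − 9.4)²/9.4 = 70.56/9.4 = 7.5064
1: (24 − 28.2)²/28.2 = 17.64/28.2 = 0.6255
2: (65 − 61.1)²/61.1 = 15.21/61.1 = 0.2489
3: (58 − 89.3)²/89.3 = 979.69/89.3 = 10.9708
4: (124 − 89.3)²/89.3 = 1204.09/89.3 = 13.4837
5: (95 − 75.2)²/75.2 = 392.04/75.2 = 5.2133
6: (57 − 51.7)²/51.7 = 28.09/51.7 = 0.5433
7: (44 − 32.9)²/32.9 = 123.21/32.9 = 3.7450
8: (1 − 18.8)²/18.8 = 316.84/18.8 = 16.8532
≥9: (1 − 14.1)²/14.1 = 171.61/14.1 = 12.1709
Sum = 71.361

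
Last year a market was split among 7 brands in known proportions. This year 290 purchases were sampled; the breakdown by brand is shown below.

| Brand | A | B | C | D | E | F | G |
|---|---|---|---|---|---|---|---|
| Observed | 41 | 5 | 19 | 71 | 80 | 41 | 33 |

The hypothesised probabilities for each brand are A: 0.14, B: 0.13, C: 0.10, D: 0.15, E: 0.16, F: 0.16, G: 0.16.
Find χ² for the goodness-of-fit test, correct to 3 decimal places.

Expected counts E_i = n·p_i: 290×0.14 = 40.6, 290×0.13 = 37.7, 290×0.10 = 29, 290×0.15 = 43.5, 290×0.16 = 46.4, 290×0.16 = 46.4, 290×0.16 = 46.4.
cat         O        E   (O−E)²/E
A          41     40.6     0.0039
B           5     37.7    28.3631
C          19       29     3.4483
D          71     43.5    17.3851
E          80     46.4    24.3310
F          41     46.4     0.6284
G          33     46.4     3.8698
Sum = 78.030

78.030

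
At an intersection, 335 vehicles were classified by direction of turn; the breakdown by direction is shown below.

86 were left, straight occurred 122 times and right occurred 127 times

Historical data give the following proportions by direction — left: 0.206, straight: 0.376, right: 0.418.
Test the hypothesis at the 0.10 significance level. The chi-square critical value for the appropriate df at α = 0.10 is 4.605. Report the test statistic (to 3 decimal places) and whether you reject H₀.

5.520; reject

Expected counts E_i = n·p_i: 335×0.206 = 69.01, 335×0.376 = 125.96, 335×0.418 = 140.03.
cat           O        E   (O−E)²/E
left         86    69.01     4.1829
straight    122   125.96     0.1245
right       127   140.03     1.2125
Sum = 5.520
df = 2. Since 5.520 > 4.605, we reject H₀.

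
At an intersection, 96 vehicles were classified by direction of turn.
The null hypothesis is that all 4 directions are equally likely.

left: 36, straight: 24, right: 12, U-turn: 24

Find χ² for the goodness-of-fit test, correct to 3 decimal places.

12.000

Expected count for each of the 4 categories: 96/4 = 24.
left: (36 − 24)²/24 = 144/24 = 6.0000
straight: (24 − 24)²/24 = 0/24 = 0.0000
right: (12 − 24)²/24 = 144/24 = 6.0000
U-turn: (24 − 24)²/24 = 0/24 = 0.0000
Sum = 12.000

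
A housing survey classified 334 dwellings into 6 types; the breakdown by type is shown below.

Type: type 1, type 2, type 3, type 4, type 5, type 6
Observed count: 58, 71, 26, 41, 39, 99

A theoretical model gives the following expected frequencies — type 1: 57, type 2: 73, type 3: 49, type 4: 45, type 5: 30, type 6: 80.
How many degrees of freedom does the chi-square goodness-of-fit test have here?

There are k = 6 categories and no parameters were estimated from the data, so df = 6 − 1 = 5.

5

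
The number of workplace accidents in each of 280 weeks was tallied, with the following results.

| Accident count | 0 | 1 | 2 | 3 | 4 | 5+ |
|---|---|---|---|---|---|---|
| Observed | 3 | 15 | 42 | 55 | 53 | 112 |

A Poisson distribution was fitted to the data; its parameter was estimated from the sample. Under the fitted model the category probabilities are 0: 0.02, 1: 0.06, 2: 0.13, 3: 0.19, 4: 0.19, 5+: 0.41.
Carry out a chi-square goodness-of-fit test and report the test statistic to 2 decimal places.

Expected counts E_i = n·p_i: 280×0.02 = 5.6, 280×0.06 = 16.8, 280×0.13 = 36.4, 280×0.19 = 53.2, 280×0.19 = 53.2, 280×0.41 = 114.8.
0: (3 − 5.6)²/5.6 = 6.76/5.6 = 1.207
1: (15 − 16.8)²/16.8 = 3.24/16.8 = 0.193
2: (42 − 36.4)²/36.4 = 31.36/36.4 = 0.862
3: (55 − 53.2)²/53.2 = 3.24/53.2 = 0.061
4: (53 − 53.2)²/53.2 = 0.04/53.2 = 0.001
5+: (112 − 114.8)²/114.8 = 7.84/114.8 = 0.068
Sum = 2.39

2.39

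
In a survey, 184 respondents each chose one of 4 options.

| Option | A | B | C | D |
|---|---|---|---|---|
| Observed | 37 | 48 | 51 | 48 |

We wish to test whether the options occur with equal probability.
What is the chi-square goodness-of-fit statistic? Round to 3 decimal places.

Expected count for each of the 4 categories: 184/4 = 46.
A: (37 − 46)²/46 = 81/46 = 1.7609
B: (48 − 46)²/46 = 4/46 = 0.0870
C: (51 − 46)²/46 = 25/46 = 0.5435
D: (48 − 46)²/46 = 4/46 = 0.0870
Sum = 2.478

2.478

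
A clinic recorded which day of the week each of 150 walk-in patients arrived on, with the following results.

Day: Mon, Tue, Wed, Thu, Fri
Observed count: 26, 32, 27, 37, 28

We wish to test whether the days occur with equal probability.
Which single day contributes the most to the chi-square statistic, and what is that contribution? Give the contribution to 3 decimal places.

Thu, 1.633

Under H₀ each category has probability 1/5, so each expected count is 150/5 = 30.
Mon: (26 − 30)²/30 = 16/30 = 0.5333
Tue: (32 − 30)²/30 = 4/30 = 0.1333
Wed: (27 − 30)²/30 = 9/30 = 0.3000
Thu: (37 − 30)²/30 = 49/30 = 1.6333
Fri: (28 − 30)²/30 = 4/30 = 0.1333
The largest term is for Thu: 1.633.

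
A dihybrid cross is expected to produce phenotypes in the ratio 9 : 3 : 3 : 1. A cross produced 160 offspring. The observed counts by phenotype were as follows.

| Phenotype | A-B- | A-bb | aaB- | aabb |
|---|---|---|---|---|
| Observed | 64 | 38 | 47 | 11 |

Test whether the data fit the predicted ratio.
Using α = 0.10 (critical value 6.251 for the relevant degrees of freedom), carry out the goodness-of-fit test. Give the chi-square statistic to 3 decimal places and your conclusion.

Ratio total = 16. Expected counts: 160×9/16 = 90, 160×3/16 = 30, 160×3/16 = 30, 160×1/16 = 10.
χ² = (64−90)²/90 + (38−30)²/30 + (47−30)²/30 + (11−10)²/10
   = 7.5111 + 2.1333 + 9.6333 + 0.1000
Sum = 19.378
df = 3. Since 19.378 > 6.251, we reject H₀.

19.378; reject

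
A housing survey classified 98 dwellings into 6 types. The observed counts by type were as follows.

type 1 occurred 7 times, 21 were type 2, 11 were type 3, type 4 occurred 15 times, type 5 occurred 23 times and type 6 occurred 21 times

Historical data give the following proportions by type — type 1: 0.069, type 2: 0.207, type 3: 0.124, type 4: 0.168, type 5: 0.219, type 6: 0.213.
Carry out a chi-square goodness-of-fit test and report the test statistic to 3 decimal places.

0.384

Expected counts E_i = n·p_i: 98×0.069 = 6.762, 98×0.207 = 20.286, 98×0.124 = 12.152, 98×0.168 = 16.464, 98×0.219 = 21.462, 98×0.213 = 20.874.
cat         O        E   (O−E)²/E
type 1      7    6.762     0.0084
type 2     21   20.286     0.0251
type 3     11   12.152     0.1092
type 4     15   16.464     0.1302
type 5     23   21.462     0.1102
type 6     21   20.874     0.0008
Sum = 0.384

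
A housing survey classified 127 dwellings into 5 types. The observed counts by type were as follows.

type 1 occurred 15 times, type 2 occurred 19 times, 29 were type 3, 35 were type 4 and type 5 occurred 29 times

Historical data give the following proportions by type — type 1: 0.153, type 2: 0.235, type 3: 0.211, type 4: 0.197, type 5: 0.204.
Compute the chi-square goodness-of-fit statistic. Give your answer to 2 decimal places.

9.48

Expected counts E_i = n·p_i: 127×0.153 = 19.431, 127×0.235 = 29.845, 127×0.211 = 26.797, 127×0.197 = 25.019, 127×0.204 = 25.908.
cat         O        E   (O−E)²/E
type 1     15   19.431      1.010
type 2     19   29.845      3.941
type 3     29   26.797      0.181
type 4     35   25.019      3.982
type 5     29   25.908      0.369
Sum = 9.48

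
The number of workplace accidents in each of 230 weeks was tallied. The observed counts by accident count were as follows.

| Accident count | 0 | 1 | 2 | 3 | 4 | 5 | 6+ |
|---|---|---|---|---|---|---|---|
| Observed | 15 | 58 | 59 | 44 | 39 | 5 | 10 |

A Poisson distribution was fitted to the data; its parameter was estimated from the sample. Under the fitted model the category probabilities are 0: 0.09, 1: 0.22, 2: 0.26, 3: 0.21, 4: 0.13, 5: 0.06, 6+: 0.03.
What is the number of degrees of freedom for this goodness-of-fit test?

There are k = 7 categories and 1 parameter estimated from the data, so df = 7 − 1 − 1 = 5.

5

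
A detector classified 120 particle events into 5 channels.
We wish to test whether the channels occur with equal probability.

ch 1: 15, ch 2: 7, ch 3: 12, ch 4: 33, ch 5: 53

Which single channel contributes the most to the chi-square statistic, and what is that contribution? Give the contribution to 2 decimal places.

Under H₀ each category has probability 1/5, so each expected count is 120/5 = 24.
ch 1: (15 − 24)²/24 = 81/24 = 3.375
ch 2: (7 − 24)²/24 = 289/24 = 12.042
ch 3: (12 − 24)²/24 = 144/24 = 6.000
ch 4: (33 − 24)²/24 = 81/24 = 3.375
ch 5: (53 − 24)²/24 = 841/24 = 35.042
The largest term is for ch 5: 35.04.

ch 5, 35.04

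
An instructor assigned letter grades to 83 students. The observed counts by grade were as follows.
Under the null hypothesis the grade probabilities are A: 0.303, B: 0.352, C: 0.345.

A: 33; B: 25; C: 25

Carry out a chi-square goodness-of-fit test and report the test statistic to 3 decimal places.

Expected counts E_i = n·p_i: 83×0.303 = 25.149, 83×0.352 = 29.216, 83×0.345 = 28.635.
cat         O        E   (O−E)²/E
A          33   25.149     2.4509
B          25   29.216     0.6084
C          25   28.635     0.4614
Sum = 3.521

3.521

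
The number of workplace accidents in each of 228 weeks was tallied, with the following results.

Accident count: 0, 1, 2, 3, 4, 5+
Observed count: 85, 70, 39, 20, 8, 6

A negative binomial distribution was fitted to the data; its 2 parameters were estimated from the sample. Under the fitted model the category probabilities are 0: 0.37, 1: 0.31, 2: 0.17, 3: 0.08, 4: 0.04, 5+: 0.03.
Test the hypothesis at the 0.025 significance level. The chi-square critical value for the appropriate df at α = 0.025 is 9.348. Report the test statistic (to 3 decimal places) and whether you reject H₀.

0.423; do not reject

Expected counts E_i = n·p_i: 228×0.37 = 84.36, 228×0.31 = 70.68, 228×0.17 = 38.76, 228×0.08 = 18.24, 228×0.04 = 9.12, 228×0.03 = 6.84.
χ² = (85−84.36)²/84.36 + (70−70.68)²/70.68 + (39−38.76)²/38.76 + (20−18.24)²/18.24 + (8−9.12)²/9.12 + (6−6.84)²/6.84
   = 0.0049 + 0.0065 + 0.0015 + 0.1698 + 0.1375 + 0.1032
Sum = 0.423
df = 3. Since 0.423 < 9.348, we do not reject H₀.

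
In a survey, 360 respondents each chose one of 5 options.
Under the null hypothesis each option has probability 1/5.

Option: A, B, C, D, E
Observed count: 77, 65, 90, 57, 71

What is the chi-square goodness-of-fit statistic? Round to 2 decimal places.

Under H₀ each category has probability 1/5, so each expected count is 360/5 = 72.
A: (77 − 72)²/72 = 25/72 = 0.347
B: (65 − 72)²/72 = 49/72 = 0.681
C: (90 − 72)²/72 = 324/72 = 4.500
D: (57 − 72)²/72 = 225/72 = 3.125
E: (71 − 72)²/72 = 1/72 = 0.014
Sum = 8.67

8.67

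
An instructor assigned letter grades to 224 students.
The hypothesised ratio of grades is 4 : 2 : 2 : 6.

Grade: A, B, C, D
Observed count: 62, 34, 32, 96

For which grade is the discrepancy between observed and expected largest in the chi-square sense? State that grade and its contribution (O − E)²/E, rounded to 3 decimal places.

B, 0.125

Ratio total = 14. Expected counts: 224×4/14 = 64, 224×2/14 = 32, 224×2/14 = 32, 224×6/14 = 96.
A: (62 − 64)²/64 = 4/64 = 0.0625
B: (34 − 32)²/32 = 4/32 = 0.1250
C: (32 − 32)²/32 = 0/32 = 0.0000
D: (96 − 96)²/96 = 0/96 = 0.0000
The largest term is for B: 0.125.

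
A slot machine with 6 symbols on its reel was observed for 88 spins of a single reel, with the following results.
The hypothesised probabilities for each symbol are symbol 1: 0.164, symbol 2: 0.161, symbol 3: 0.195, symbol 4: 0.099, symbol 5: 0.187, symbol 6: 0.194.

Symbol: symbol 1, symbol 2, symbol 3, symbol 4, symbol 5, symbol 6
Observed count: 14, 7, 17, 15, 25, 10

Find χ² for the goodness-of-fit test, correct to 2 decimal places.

Expected counts E_i = n·p_i: 88×0.164 = 14.432, 88×0.161 = 14.168, 88×0.195 = 17.16, 88×0.099 = 8.712, 88×0.187 = 16.456, 88×0.194 = 17.072.
cat           O        E   (O−E)²/E
symbol 1     14   14.432      0.013
symbol 2      7   14.168      3.626
symbol 3     17    17.16      0.001
symbol 4     15    8.712      4.538
symbol 5     25   16.456      4.436
symbol 6     10   17.072      2.930
Sum = 15.54

15.54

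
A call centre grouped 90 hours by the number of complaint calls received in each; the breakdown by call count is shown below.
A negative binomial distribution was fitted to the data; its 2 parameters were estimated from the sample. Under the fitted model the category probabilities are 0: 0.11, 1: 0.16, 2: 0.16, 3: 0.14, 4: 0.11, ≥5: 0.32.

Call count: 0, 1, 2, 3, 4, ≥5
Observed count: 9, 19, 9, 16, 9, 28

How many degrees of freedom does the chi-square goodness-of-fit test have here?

3

There are k = 6 categories and 2 parameters estimated from the data, so df = 6 − 1 − 2 = 3.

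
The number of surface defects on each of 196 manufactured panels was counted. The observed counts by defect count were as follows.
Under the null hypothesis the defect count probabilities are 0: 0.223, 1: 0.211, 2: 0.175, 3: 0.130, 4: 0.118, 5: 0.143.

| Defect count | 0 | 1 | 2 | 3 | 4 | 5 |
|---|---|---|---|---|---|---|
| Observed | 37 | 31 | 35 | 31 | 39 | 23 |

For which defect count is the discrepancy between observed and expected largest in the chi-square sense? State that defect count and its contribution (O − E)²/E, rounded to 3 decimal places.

Expected counts E_i = n·p_i: 196×0.223 = 43.708, 196×0.211 = 41.356, 196×0.175 = 34.3, 196×0.130 = 25.48, 196×0.118 = 23.128, 196×0.143 = 28.028.
cat         O        E   (O−E)²/E
0          37   43.708     1.0295
1          31   41.356     2.5933
2          35     34.3     0.0143
3          31    25.48     1.1959
4          39   23.128    10.8924
5          23   28.028     0.9020
The largest term is for 4: 10.892.

4, 10.892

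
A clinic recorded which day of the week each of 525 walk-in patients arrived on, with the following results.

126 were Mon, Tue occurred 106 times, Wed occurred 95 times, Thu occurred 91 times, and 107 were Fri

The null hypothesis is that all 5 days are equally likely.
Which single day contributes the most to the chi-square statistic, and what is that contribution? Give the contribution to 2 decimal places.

Under H₀ each category has probability 1/5, so each expected count is 525/5 = 105.
χ² = (126−105)²/105 + (106−105)²/105 + (95−105)²/105 + (91−105)²/105 + (107−105)²/105
   = 4.200 + 0.010 + 0.952 + 1.867 + 0.038
The largest term is for Mon: 4.20.

Mon, 4.20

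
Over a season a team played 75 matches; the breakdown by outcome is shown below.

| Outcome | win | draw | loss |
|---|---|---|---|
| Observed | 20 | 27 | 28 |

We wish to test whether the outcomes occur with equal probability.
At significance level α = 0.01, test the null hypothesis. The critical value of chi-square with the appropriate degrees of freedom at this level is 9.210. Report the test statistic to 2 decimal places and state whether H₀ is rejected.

1.52; do not reject

Expected count for each of the 3 categories: 75/3 = 25.
cat         O        E   (O−E)²/E
win        20       25      1.000
draw       27       25      0.160
loss       28       25      0.360
Sum = 1.52
df = 2. Since 1.52 < 9.210, we do not reject H₀.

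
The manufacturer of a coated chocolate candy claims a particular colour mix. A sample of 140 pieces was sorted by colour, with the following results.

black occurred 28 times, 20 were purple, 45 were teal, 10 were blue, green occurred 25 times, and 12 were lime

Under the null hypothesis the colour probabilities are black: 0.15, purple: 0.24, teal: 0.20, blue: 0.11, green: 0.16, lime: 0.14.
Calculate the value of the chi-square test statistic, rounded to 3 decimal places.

23.302

Expected counts E_i = n·p_i: 140×0.15 = 21, 140×0.24 = 33.6, 140×0.20 = 28, 140×0.11 = 15.4, 140×0.16 = 22.4, 140×0.14 = 19.6.
cat         O        E   (O−E)²/E
black      28       21     2.3333
purple     20     33.6     5.5048
teal       45       28    10.3214
blue       10     15.4     1.8935
green      25     22.4     0.3018
lime       12     19.6     2.9469
Sum = 23.302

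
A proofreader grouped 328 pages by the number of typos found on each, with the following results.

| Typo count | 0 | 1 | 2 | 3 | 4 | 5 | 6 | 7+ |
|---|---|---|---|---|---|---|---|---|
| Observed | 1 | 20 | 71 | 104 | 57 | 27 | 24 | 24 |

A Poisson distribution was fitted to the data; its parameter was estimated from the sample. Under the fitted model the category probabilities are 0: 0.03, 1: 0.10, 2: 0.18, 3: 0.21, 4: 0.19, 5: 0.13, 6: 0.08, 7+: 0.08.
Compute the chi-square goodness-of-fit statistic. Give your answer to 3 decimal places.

Expected counts E_i = n·p_i: 328×0.03 = 9.84, 328×0.10 = 32.8, 328×0.18 = 59.04, 328×0.21 = 68.88, 328×0.19 = 62.32, 328×0.13 = 42.64, 328×0.08 = 26.24, 328×0.08 = 26.24.
χ² = (1−9.84)²/9.84 + (20−32.8)²/32.8 + (71−59.04)²/59.04 + (104−68.88)²/68.88 + (57−62.32)²/62.32 + (27−42.64)²/42.64 + (24−26.24)²/26.24 + (24−26.24)²/26.24
   = 7.9416 + 4.9951 + 2.4228 + 17.9067 + 0.4541 + 5.7366 + 0.1912 + 0.1912
Sum = 39.839

39.839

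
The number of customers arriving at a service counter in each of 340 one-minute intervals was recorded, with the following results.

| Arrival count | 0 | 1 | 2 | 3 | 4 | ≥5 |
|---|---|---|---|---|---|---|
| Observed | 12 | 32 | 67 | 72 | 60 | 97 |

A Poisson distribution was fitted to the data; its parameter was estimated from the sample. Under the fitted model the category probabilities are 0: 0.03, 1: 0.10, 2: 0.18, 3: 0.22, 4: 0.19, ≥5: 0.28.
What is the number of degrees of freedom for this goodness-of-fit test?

4

There are k = 6 categories and 1 parameter estimated from the data, so df = 6 − 1 − 1 = 4.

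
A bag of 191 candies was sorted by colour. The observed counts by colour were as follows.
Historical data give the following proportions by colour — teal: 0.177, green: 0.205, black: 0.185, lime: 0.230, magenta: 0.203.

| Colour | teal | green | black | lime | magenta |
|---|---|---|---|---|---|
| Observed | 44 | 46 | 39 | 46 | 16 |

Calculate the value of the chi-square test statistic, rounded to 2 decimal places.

Expected counts E_i = n·p_i: 191×0.177 = 33.807, 191×0.205 = 39.155, 191×0.185 = 35.335, 191×0.230 = 43.93, 191×0.203 = 38.773.
cat          O        E   (O−E)²/E
teal        44   33.807      3.073
green       46   39.155      1.197
black       39   35.335      0.380
lime        46    43.93      0.098
magenta     16   38.773     13.376
Sum = 18.12

18.12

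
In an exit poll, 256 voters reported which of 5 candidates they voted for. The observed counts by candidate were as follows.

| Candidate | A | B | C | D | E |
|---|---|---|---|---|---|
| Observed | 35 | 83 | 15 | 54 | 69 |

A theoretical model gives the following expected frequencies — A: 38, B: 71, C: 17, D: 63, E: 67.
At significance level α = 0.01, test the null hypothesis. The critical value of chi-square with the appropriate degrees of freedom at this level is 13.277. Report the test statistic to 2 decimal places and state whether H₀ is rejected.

3.85; do not reject

χ² = (35−38)²/38 + (83−71)²/71 + (15−17)²/17 + (54−63)²/63 + (69−67)²/67
   = 0.237 + 2.028 + 0.235 + 1.286 + 0.060
Sum = 3.85
df = 4. Since 3.85 < 13.277, we do not reject H₀.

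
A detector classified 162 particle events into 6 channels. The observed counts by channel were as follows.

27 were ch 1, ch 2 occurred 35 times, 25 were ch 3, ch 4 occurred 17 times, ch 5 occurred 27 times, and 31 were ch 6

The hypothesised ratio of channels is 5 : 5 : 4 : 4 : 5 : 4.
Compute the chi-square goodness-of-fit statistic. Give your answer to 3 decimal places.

5.558

Ratio total = 27. Expected counts: 162×5/27 = 30, 162×5/27 = 30, 162×4/27 = 24, 162×4/27 = 24, 162×5/27 = 30, 162×4/27 = 24.
ch 1: (27 − 30)²/30 = 9/30 = 0.3000
ch 2: (35 − 30)²/30 = 25/30 = 0.8333
ch 3: (25 − 24)²/24 = 1/24 = 0.0417
ch 4: (17 − 24)²/24 = 49/24 = 2.0417
ch 5: (27 − 30)²/30 = 9/30 = 0.3000
ch 6: (31 − 24)²/24 = 49/24 = 2.0417
Sum = 5.558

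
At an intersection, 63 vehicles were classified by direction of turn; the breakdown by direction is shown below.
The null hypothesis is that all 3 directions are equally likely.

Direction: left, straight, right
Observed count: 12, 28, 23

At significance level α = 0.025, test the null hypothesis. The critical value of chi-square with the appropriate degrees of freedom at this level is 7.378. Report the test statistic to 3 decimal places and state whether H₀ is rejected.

6.381; do not reject

Under H₀ each category has probability 1/3, so each expected count is 63/3 = 21.
cat           O        E   (O−E)²/E
left         12       21     3.8571
straight     28       21     2.3333
right        23       21     0.1905
Sum = 6.381
df = 2. Since 6.381 < 7.378, we do not reject H₀.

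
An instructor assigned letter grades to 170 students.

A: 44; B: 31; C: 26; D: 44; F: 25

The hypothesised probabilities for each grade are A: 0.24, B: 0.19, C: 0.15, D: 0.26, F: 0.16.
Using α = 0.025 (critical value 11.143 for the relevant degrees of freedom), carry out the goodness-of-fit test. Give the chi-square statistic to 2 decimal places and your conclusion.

Expected counts E_i = n·p_i: 170×0.24 = 40.8, 170×0.19 = 32.3, 170×0.15 = 25.5, 170×0.26 = 44.2, 170×0.16 = 27.2.
A: (44 − 40.8)²/40.8 = 10.24/40.8 = 0.251
B: (31 − 32.3)²/32.3 = 1.69/32.3 = 0.052
C: (26 − 25.5)²/25.5 = 0.25/25.5 = 0.010
D: (44 − 44.2)²/44.2 = 0.04/44.2 = 0.001
F: (25 − 27.2)²/27.2 = 4.84/27.2 = 0.178
Sum = 0.49
df = 4. Since 0.49 < 11.143, we do not reject H₀.

0.49; do not reject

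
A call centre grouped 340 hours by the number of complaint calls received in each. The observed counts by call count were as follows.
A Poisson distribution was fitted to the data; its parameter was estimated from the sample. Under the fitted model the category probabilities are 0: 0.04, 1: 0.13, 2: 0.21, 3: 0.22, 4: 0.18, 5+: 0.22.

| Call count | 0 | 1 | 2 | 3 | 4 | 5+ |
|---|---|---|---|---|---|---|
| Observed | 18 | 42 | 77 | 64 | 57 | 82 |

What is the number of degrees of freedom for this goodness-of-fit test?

4

There are k = 6 categories and 1 parameter estimated from the data, so df = 6 − 1 − 1 = 4.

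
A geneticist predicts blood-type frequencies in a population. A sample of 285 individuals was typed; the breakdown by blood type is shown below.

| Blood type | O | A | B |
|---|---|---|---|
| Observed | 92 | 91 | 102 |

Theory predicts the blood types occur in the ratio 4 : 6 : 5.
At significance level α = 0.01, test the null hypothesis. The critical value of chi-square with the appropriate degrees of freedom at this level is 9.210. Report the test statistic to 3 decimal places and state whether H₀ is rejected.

Ratio total = 15. Expected counts: 285×4/15 = 76, 285×6/15 = 114, 285×5/15 = 95.
χ² = (92−76)²/76 + (91−114)²/114 + (102−95)²/95
   = 3.3684 + 4.6404 + 0.5158
Sum = 8.525
df = 2. Since 8.525 < 9.210, we do not reject H₀.

8.525; do not reject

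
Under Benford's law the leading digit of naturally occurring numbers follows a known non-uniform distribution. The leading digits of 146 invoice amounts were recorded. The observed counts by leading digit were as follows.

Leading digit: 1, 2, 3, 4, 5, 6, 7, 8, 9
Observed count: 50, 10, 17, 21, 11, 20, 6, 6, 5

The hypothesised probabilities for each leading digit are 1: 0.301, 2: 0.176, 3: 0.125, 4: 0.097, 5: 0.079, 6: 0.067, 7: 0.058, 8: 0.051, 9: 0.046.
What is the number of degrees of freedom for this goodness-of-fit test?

8

There are k = 9 categories and no parameters were estimated from the data, so df = 9 − 1 = 8.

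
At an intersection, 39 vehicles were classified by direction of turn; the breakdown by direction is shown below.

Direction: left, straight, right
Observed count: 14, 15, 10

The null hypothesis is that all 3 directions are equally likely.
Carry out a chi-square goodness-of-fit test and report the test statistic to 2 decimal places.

Under H₀ each category has probability 1/3, so each expected count is 39/3 = 13.
left: (14 − 13)²/13 = 1/13 = 0.077
straight: (15 − 13)²/13 = 4/13 = 0.308
right: (10 − 13)²/13 = 9/13 = 0.692
Sum = 1.08

1.08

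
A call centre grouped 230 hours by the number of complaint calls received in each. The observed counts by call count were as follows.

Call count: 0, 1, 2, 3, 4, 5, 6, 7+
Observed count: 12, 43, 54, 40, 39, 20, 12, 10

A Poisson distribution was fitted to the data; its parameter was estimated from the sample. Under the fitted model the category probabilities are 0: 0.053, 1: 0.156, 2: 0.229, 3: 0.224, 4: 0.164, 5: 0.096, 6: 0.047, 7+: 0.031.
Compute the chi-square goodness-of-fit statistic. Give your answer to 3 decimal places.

5.551

Expected counts E_i = n·p_i: 230×0.053 = 12.19, 230×0.156 = 35.88, 230×0.229 = 52.67, 230×0.224 = 51.52, 230×0.164 = 37.72, 230×0.096 = 22.08, 230×0.047 = 10.81, 230×0.031 = 7.13.
0: (12 − 12.19)²/12.19 = 0.0361/12.19 = 0.0030
1: (43 − 35.88)²/35.88 = 50.6944/35.88 = 1.4129
2: (54 − 52.67)²/52.67 = 1.7689/52.67 = 0.0336
3: (40 − 51.52)²/51.52 = 132.7104/51.52 = 2.5759
4: (39 − 37.72)²/37.72 = 1.6384/37.72 = 0.0434
5: (20 − 22.08)²/22.08 = 4.3264/22.08 = 0.1959
6: (12 − 10.81)²/10.81 = 1.4161/10.81 = 0.1310
7+: (10 − 7.13)²/7.13 = 8.2369/7.13 = 1.1552
Sum = 5.551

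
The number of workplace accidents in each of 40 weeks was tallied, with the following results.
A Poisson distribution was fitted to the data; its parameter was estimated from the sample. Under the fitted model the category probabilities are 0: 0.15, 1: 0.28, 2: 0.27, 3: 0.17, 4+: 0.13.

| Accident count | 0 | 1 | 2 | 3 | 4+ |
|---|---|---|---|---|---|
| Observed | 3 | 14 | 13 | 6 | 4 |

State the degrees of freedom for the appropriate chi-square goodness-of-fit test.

There are k = 5 categories and 1 parameter estimated from the data, so df = 5 − 1 − 1 = 3.

3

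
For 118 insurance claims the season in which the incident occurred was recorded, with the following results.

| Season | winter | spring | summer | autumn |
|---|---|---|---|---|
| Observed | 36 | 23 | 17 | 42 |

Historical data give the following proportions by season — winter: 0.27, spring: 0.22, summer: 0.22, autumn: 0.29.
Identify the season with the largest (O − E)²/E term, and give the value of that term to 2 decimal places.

Expected counts E_i = n·p_i: 118×0.27 = 31.86, 118×0.22 = 25.96, 118×0.22 = 25.96, 118×0.29 = 34.22.
winter: (36 − 31.86)²/31.86 = 17.1396/31.86 = 0.538
spring: (23 − 25.96)²/25.96 = 8.7616/25.96 = 0.338
summer: (17 − 25.96)²/25.96 = 80.2816/25.96 = 3.093
autumn: (42 − 34.22)²/34.22 = 60.5284/34.22 = 1.769
The largest term is for summer: 3.09.

summer, 3.09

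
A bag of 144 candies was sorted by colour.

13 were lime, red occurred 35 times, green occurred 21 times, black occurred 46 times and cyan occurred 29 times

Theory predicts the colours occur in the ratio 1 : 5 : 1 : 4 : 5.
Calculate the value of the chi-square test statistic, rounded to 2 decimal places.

Ratio total = 16. Expected counts: 144×1/16 = 9, 144×5/16 = 45, 144×1/16 = 9, 144×4/16 = 36, 144×5/16 = 45.
χ² = (13−9)²/9 + (35−45)²/45 + (21−9)²/9 + (46−36)²/36 + (29−45)²/45
   = 1.778 + 2.222 + 16.000 + 2.778 + 5.689
Sum = 28.47

28.47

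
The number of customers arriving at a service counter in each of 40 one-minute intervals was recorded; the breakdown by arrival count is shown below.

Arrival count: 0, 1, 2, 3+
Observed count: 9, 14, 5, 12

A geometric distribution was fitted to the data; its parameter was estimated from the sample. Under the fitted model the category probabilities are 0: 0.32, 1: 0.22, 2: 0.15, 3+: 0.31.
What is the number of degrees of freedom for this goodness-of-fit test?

2

There are k = 4 categories and 1 parameter estimated from the data, so df = 4 − 1 − 1 = 2.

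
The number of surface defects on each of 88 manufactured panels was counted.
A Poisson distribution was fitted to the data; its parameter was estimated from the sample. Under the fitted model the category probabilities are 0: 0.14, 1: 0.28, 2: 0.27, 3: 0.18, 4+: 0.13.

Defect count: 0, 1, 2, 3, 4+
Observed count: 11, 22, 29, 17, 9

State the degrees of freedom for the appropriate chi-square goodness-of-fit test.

3

There are k = 5 categories and 1 parameter estimated from the data, so df = 5 − 1 − 1 = 3.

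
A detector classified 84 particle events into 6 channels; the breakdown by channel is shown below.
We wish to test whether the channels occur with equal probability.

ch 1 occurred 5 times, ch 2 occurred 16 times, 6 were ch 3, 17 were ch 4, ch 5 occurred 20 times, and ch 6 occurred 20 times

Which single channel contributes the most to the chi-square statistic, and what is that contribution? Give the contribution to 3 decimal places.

ch 1, 5.786

Under H₀ each category has probability 1/6, so each expected count is 84/6 = 14.
ch 1: (5 − 14)²/14 = 81/14 = 5.7857
ch 2: (16 − 14)²/14 = 4/14 = 0.2857
ch 3: (6 − 14)²/14 = 64/14 = 4.5714
ch 4: (17 − 14)²/14 = 9/14 = 0.6429
ch 5: (20 − 14)²/14 = 36/14 = 2.5714
ch 6: (20 − 14)²/14 = 36/14 = 2.5714
The largest term is for ch 1: 5.786.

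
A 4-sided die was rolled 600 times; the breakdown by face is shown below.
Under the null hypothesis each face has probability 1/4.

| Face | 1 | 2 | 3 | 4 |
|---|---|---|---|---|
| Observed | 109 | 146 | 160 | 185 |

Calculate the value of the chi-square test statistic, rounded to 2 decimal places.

Under H₀ each category has probability 1/4, so each expected count is 600/4 = 150.
cat         O        E   (O−E)²/E
1         109      150     11.207
2         146      150      0.107
3         160      150      0.667
4         185      150      8.167
Sum = 20.15

20.15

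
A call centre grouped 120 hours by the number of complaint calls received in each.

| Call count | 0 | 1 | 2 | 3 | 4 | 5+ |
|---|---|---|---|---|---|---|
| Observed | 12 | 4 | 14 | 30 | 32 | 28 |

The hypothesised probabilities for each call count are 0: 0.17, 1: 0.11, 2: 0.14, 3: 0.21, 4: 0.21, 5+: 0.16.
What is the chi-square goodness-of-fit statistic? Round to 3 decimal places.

17.120

Expected counts E_i = n·p_i: 120×0.17 = 20.4, 120×0.11 = 13.2, 120×0.14 = 16.8, 120×0.21 = 25.2, 120×0.21 = 25.2, 120×0.16 = 19.2.
cat         O        E   (O−E)²/E
0          12     20.4     3.4588
1           4     13.2     6.4121
2          14     16.8     0.4667
3          30     25.2     0.9143
4          32     25.2     1.8349
5+         28     19.2     4.0333
Sum = 17.120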